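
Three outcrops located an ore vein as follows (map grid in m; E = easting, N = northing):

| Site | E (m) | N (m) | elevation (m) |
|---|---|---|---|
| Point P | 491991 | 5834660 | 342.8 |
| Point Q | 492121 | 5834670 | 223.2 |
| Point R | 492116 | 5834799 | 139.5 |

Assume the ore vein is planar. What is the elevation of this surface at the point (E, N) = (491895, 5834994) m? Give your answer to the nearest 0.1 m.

Let the plane be z = a·E + b·N + c.
Point Q−Point P: 130a + 10b = −119.6;  Point R−Point P: 125a + 139b = −203.3.
Solving gives a = −0.867502973, b = −0.682461356.
Then c = 342.8 − a·491991 − b·5834660 = 4409076.43.
At (491895, 5834994): z = −426720.4 − 3982157.9 + 4409076.43 = 198.1 m.

198.1 m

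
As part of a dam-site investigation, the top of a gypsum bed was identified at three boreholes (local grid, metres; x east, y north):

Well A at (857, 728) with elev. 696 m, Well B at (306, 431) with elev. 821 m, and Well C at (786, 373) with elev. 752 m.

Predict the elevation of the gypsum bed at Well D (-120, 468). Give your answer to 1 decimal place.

884.1 m

Two edge vectors: Well A→Well B = (-551, -297, 125), Well A→Well C = (-71, -355, 56).
Normal n = (Well A→Well B) × (Well A→Well C) = (27743, 21981, 174518).
So ∂z/∂x = −n_x/n_z = −0.15897 and ∂z/∂y = −n_y/n_z = −0.12595.
Intercept c from Well A: 696 + 136.24 + 91.69 = 923.93.
At (-120, 468): z = 19.1 − 58.9 + 923.93 = 884.1 m.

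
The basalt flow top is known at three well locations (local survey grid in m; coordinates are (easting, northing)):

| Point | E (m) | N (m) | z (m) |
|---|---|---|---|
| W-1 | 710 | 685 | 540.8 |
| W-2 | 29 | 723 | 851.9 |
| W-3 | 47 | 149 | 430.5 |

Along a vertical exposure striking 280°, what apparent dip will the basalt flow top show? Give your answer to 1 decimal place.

28.2°

Two edge vectors: W-1→W-2 = (-681, 38, 311.1), W-1→W-3 = (-663, -536, -110.3).
Normal n = (W-1→W-2) × (W-1→W-3) = (162558.2, -281373.6, 390210).
So ∂z/∂E = −n_x/n_z = −0.41659 and ∂z/∂N = −n_y/n_z = 0.72108.
Unit vector along 280° is (sin 280°, cos 280°) = (-0.9848, 0.1736).
Slope in that direction = a·(-0.9848) + b·(0.1736) = 0.53548.
Apparent dip = arctan|0.53548| = 28.2° (true dip is 39.8°, so apparent ≤ true as expected).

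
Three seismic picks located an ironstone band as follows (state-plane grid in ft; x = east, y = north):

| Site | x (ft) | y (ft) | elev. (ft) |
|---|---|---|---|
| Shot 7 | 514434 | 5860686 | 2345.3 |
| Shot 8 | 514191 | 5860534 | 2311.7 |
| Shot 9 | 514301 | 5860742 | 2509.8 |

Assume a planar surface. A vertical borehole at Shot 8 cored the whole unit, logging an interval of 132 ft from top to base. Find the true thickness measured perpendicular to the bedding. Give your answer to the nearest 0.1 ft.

Let the plane be z = a·x + b·y + c.
Shot 8−Shot 7: −243a − 152b = −33.6;  Shot 9−Shot 7: −133a + 56b = 164.5.
Solving gives a = −0.68361, b = 1.31393.
|∇z| = √(a²+b²) = 1.48112, so dip δ = arctan(1.48112) = 55.97°.
True thickness = vertical thickness × cos δ = 132 × cos 55.97° = 73.9 ft.

73.9 ft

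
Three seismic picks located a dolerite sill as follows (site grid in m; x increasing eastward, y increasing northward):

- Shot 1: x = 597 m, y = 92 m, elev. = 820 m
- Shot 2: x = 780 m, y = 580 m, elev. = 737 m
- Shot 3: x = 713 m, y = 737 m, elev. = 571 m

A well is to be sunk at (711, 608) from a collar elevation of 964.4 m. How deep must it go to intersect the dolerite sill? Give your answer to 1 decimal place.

Two edge vectors: Shot 1→Shot 2 = (183, 488, -83), Shot 1→Shot 3 = (116, 645, -249).
Normal n = (Shot 1→Shot 2) × (Shot 1→Shot 3) = (-67977, 35939, 61427).
So ∂z/∂x = −n_x/n_z = 1.10663 and ∂z/∂y = −n_y/n_z = −0.58507.
Intercept c from Shot 1: 820 − 660.66 + 53.83 = 213.17.
At (711, 608): z_contact = 786.81 − 355.72 + 213.17 = 644.26 m.
Depth below ground = 964.4 − 644.26 = 320.1 m.

320.1 m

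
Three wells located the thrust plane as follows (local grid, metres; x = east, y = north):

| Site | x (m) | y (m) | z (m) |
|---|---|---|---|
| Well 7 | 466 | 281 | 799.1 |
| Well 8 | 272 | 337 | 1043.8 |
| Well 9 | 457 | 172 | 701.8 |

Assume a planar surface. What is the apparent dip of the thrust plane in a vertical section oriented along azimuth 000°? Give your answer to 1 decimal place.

44.2°

Let the plane be z = a·x + b·y + c.
Well 8−Well 7: −194a + 56b = 244.7;  Well 9−Well 7: −9a − 109b = −97.3.
Solving gives a = −0.98030, b = 0.97360.
Unit vector along 000° is (sin 0°, cos 0°) = (0.0000, 1.0000).
Slope in that direction = a·(0.0000) + b·(1.0000) = 0.97360.
Apparent dip = arctan|0.97360| = 44.2° (true dip is 54.1°, so apparent ≤ true as expected).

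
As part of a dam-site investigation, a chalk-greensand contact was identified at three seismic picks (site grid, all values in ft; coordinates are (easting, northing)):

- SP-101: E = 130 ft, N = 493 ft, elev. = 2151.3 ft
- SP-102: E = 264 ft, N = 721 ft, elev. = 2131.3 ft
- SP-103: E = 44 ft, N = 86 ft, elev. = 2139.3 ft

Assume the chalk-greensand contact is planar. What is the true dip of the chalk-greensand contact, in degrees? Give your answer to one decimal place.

Let the plane be z = a·E + b·N + c.
SP-102−SP-101: 134a + 228b = −20;  SP-103−SP-101: −86a − 407b = −12.
Solving gives a = −0.31137, b = 0.09528.
Gradient magnitude |∇z| = √(a² + b²) = √(0.09695 + 0.00908) = 0.32562.
True dip = arctan(0.32562) = 18.0°, dipping toward ESE (azimuth ≈ 107°).

18.0°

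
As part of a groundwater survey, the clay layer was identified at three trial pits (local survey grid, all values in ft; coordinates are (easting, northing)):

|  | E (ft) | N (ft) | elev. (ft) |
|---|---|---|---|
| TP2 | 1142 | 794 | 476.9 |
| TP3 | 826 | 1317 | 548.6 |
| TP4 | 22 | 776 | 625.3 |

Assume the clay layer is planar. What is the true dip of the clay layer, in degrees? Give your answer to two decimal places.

Two edge vectors: TP2→TP3 = (-316, 523, 71.7), TP2→TP4 = (-1120, -18, 148.4).
Normal n = (TP2→TP3) × (TP2→TP4) = (78903.8, -33409.6, 591448).
So ∂z/∂E = −n_x/n_z = −0.13341 and ∂z/∂N = −n_y/n_z = 0.05649.
Gradient magnitude |∇z| = √(a² + b²) = √(0.01780 + 0.00319) = 0.14487.
True dip = arctan(0.14487) = 8.24°, dipping toward ESE (azimuth ≈ 113°).

8.24°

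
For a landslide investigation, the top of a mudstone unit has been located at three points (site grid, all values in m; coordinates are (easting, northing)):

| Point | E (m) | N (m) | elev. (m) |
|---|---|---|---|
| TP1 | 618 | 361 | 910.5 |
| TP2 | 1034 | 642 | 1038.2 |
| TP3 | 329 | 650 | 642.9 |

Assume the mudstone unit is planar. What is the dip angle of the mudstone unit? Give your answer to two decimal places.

Let the plane be z = a·E + b·N + c.
TP2−TP1: 416a + 281b = 127.7;  TP3−TP1: −289a + 289b = −267.6.
Solving gives a = 0.55652, b = −0.36943.
Gradient magnitude |∇z| = √(a² + b²) = √(0.30971 + 0.13648) = 0.66798.
True dip = arctan(0.66798) = 33.74°, dipping toward WNW (azimuth ≈ 304°).

33.74°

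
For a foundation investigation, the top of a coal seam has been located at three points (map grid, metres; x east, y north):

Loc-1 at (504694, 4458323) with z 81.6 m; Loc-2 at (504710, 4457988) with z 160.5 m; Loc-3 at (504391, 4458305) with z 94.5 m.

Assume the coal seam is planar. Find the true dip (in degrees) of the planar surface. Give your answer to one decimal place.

Two edge vectors: Loc-1→Loc-2 = (16, -335, 78.9), Loc-1→Loc-3 = (-303, -18, 12.9).
Normal n = (Loc-1→Loc-2) × (Loc-1→Loc-3) = (-2901.3, -24113.1, -101793).
So ∂z/∂x = −n_x/n_z = −0.02850 and ∂z/∂y = −n_y/n_z = −0.23688.
Gradient magnitude |∇z| = √(a² + b²) = √(0.00081 + 0.05611) = 0.23859.
True dip = arctan(0.23859) = 13.4°, dipping toward N (azimuth ≈ 007°).

13.4°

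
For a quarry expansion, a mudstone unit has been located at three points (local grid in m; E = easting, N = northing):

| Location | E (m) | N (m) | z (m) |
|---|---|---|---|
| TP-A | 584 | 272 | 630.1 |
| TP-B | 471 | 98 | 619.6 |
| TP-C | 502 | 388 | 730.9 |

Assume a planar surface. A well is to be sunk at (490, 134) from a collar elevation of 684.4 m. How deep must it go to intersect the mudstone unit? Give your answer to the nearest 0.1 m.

60.0 m

Let the plane be z = a·E + b·N + c.
TP-B−TP-A: −113a − 174b = −10.5;  TP-C−TP-A: −82a + 116b = 100.8.
Solving gives a = −0.59619, b = 0.44752.
Then c = 630.1 − a·584 − b·272 = 856.55.
At (490, 134): z_contact = −292.13 + 59.97 + 856.55 = 624.38 m.
Depth below ground = 684.4 − 624.38 = 60.0 m.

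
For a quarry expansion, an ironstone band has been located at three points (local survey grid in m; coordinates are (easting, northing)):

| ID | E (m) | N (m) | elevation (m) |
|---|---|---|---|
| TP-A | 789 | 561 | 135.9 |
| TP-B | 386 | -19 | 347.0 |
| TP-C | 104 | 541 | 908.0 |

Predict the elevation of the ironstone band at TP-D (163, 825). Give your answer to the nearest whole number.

962 m

Two edge vectors: TP-A→TP-B = (-403, -580, 211.1), TP-A→TP-C = (-685, -20, 772.1).
Normal n = (TP-A→TP-B) × (TP-A→TP-C) = (-443596, 166552.8, -389240).
So ∂z/∂E = −n_x/n_z = −1.13965 and ∂z/∂N = −n_y/n_z = 0.42789.
Intercept c from TP-A: 135.9 + 899.18 − 240.05 = 795.03.
At (163, 825): z = −185.8 + 353.0 + 795.03 = 962.3 m.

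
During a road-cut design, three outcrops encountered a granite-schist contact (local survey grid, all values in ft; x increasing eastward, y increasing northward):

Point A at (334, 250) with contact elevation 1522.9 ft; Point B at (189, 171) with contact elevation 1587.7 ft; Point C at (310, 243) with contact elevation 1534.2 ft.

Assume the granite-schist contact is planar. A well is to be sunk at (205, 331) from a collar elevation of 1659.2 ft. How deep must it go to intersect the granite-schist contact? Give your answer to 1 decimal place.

64.3 ft

Two edge vectors: Point A→Point B = (-145, -79, 64.8), Point A→Point C = (-24, -7, 11.3).
Normal n = (Point A→Point B) × (Point A→Point C) = (-439.1, 83.3, -881).
So ∂z/∂x = −n_x/n_z = −0.49841 and ∂z/∂y = −n_y/n_z = 0.09455.
Intercept c from Point A: 1522.9 + 166.47 − 23.64 = 1665.73.
At (205, 331): z_contact = −102.17 + 31.30 + 1665.73 = 1594.85 ft.
Depth below ground = 1659.2 − 1594.85 = 64.3 ft.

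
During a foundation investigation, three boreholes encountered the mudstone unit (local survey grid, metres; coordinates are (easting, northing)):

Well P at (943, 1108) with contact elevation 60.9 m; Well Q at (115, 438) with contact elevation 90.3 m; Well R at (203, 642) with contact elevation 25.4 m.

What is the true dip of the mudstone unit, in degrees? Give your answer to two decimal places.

Let the plane be z = a·E + b·N + c.
Well Q−Well P: −828a − 670b = 29.4;  Well R−Well P: −740a − 466b = −35.5.
Solving gives a = 0.34093, b = −0.46520.
Gradient magnitude |∇z| = √(a² + b²) = √(0.11623 + 0.21641) = 0.57675.
True dip = arctan(0.57675) = 29.97°, dipping toward NW (azimuth ≈ 324°).

29.97°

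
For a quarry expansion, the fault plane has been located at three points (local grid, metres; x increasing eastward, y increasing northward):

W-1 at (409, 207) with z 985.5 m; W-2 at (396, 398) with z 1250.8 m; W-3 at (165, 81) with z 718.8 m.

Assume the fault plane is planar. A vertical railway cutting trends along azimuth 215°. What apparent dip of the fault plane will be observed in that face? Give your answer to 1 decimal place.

53.8°

Let the plane be z = a·x + b·y + c.
W-2−W-1: −13a + 191b = 265.3;  W-3−W-1: −244a − 126b = −266.7.
Solving gives a = 0.36300, b = 1.41371.
Unit vector along 215° is (sin 215°, cos 215°) = (-0.5736, -0.8192).
Slope in that direction = a·(-0.5736) + b·(-0.8192) = −1.36625.
Apparent dip = arctan|1.36625| = 53.8° (true dip is 55.6°, so apparent ≤ true as expected).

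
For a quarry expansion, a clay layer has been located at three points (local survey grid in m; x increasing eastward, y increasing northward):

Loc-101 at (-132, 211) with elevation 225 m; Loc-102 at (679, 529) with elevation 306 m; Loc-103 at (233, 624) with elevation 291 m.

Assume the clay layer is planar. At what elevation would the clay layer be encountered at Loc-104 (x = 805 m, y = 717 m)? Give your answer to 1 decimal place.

333.8 m

Let the plane be z = a·x + b·y + c.
Loc-102−Loc-101: 811a + 318b = 81;  Loc-103−Loc-101: 365a + 413b = 66.
Solving gives a = 0.05695, b = 0.10947.
Then c = 225 − a·-132 − b·211 = 209.42.
At (805, 717): z = 45.8 + 78.5 + 209.42 = 333.8 m.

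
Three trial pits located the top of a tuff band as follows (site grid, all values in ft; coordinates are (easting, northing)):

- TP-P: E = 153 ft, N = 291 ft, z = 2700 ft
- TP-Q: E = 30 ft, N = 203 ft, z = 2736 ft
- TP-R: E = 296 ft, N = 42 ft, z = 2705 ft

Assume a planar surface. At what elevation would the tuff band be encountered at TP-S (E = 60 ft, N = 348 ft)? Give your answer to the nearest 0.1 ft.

2710.7 ft

Let the plane be z = a·E + b·N + c.
TP-Q−TP-P: −123a − 88b = 36;  TP-R−TP-P: 143a − 249b = 5.
Solving gives a = −0.19726, b = −0.13337.
Then c = 2700 − a·153 − b·291 = 2768.99.
At (60, 348): z = −11.8 − 46.4 + 2768.99 = 2710.7 ft.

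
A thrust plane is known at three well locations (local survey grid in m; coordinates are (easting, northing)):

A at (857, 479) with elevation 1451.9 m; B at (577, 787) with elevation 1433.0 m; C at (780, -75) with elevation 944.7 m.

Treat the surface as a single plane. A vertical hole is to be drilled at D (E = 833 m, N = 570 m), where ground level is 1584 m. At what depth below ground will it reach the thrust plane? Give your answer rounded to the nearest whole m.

83 m

Two edge vectors: A→B = (-280, 308, -18.9), A→C = (-77, -554, -507.2).
Normal n = (A→B) × (A→C) = (-166688.2, -140560.7, 178836).
So ∂z/∂E = −n_x/n_z = 0.93207 and ∂z/∂N = −n_y/n_z = 0.78598.
Intercept c from A: 1451.9 − 798.79 − 376.48 = 276.63.
At (833, 570): z_contact = 776.4 + 448.0 + 276.63 = 1501.1 m.
Depth below ground = 1584 − 1501.1 = 83 m.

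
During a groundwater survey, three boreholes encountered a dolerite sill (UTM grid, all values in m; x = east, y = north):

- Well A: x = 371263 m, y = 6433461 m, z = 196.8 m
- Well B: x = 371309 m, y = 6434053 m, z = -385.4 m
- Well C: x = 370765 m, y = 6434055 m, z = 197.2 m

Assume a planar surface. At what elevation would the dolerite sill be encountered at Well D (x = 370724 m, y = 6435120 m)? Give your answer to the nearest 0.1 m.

Two edge vectors: Well A→Well B = (46, 592, -582.2), Well A→Well C = (-498, 594, 0.4).
Normal n = (Well A→Well B) × (Well A→Well C) = (346063.6, 289917.2, 322140).
So ∂z/∂x = −n_x/n_z = −1.074264605 and ∂z/∂y = −n_y/n_z = −0.899972683.
Intercept c from Well A: 196.8 + 398834.70 + 5789939.16 = 6188970.66.
At (370724, 6435120): z = −398255.7 − 5791432.2 + 6188970.66 = -717.2 m.

-717.2 m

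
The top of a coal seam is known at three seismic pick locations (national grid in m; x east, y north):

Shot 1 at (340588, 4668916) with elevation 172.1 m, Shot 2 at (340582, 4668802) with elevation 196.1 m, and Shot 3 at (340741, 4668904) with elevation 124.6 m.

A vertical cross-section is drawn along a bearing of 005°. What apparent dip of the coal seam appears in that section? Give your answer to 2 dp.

12.46°

Let the plane be z = a·x + b·y + c.
Shot 2−Shot 1: −6a − 114b = 24;  Shot 3−Shot 1: 153a − 12b = −47.5.
Solving gives a = −0.32563, b = −0.19339.
Unit vector along 005° is (sin 5°, cos 5°) = (0.0872, 0.9962).
Slope in that direction = a·(0.0872) + b·(0.9962) = −0.22103.
Apparent dip = arctan|0.22103| = 12.46° (true dip is 20.7°, so apparent ≤ true as expected).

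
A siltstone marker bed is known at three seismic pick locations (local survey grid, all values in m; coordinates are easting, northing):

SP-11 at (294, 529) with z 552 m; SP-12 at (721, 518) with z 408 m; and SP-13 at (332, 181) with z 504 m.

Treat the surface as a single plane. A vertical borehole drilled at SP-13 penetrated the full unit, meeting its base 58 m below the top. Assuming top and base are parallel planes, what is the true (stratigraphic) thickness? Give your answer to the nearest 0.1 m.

Let the plane be z = a·easting + b·northing + c.
SP-12−SP-11: 427a − 11b = −144;  SP-13−SP-11: 38a − 348b = −48.
Solving gives a = −0.33462, b = 0.10139.
|∇z| = √(a²+b²) = 0.34965, so dip δ = arctan(0.34965) = 19.27°.
True thickness = vertical thickness × cos δ = 58 × cos 19.27° = 54.7 m.

54.7 m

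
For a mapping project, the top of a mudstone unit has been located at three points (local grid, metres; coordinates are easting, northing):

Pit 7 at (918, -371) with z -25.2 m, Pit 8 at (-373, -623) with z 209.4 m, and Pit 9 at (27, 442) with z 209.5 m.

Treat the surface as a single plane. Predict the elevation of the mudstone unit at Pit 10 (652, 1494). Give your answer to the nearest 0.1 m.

Two edge vectors: Pit 7→Pit 8 = (-1291, -252, 234.6), Pit 7→Pit 9 = (-891, 813, 234.7).
Normal n = (Pit 7→Pit 8) × (Pit 7→Pit 9) = (-249874.2, 93969.1, -1274115).
So ∂z/∂easting = −n_x/n_z = −0.196116 and ∂z/∂northing = −n_y/n_z = 0.073752.
Intercept c from Pit 7: -25.2 + 180.03 + 27.36 = 182.20.
At (652, 1494): z = −127.9 + 110.2 + 182.20 = 164.5 m.

164.5 m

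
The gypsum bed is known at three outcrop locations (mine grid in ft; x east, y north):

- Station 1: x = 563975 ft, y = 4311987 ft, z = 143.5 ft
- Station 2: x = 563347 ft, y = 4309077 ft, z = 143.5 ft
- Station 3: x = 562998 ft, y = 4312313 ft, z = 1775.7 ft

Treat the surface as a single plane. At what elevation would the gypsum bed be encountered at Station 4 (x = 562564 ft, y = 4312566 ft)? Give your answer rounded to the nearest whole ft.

2537 ft

Let the plane be z = a·x + b·y + c.
Station 2−Station 1: −628a − 2910b = 0;  Station 3−Station 1: −977a + 326b = 1632.2.
Solving gives a = −1.55840446, b = 0.33631546.
Then c = 143.5 − a·563975 − b·4311987 = −571143.25.
At (562564, 4312566): z = −876702.2 + 1450382.6 − 571143.25 = 2537.1 ft.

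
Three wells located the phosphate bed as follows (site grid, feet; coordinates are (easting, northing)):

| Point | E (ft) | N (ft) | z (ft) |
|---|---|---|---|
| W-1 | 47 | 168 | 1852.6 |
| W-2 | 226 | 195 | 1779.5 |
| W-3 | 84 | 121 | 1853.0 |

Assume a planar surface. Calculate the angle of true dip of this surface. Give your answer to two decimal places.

Let the plane be z = a·E + b·N + c.
W-2−W-1: 179a + 27b = −73.1;  W-3−W-1: 37a − 47b = 0.4.
Solving gives a = −0.36389, b = −0.29497.
Gradient magnitude |∇z| = √(a² + b²) = √(0.13241 + 0.08701) = 0.46843.
True dip = arctan(0.46843) = 25.10°, dipping toward NE (azimuth ≈ 051°).

25.10°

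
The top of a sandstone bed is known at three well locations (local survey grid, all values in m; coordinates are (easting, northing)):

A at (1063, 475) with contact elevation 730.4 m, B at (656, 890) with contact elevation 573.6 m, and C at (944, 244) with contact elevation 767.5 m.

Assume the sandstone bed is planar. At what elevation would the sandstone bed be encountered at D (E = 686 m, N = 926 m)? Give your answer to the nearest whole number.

Two edge vectors: A→B = (-407, 415, -156.8), A→C = (-119, -231, 37.1).
Normal n = (A→B) × (A→C) = (-20824.3, 33758.9, 143402).
So ∂z/∂E = −n_x/n_z = 0.14522 and ∂z/∂N = −n_y/n_z = −0.23541.
Intercept c from A: 730.4 − 154.36 + 111.82 = 687.86.
At (686, 926): z = 99.6 − 218.0 + 687.86 = 569.5 m.

569 m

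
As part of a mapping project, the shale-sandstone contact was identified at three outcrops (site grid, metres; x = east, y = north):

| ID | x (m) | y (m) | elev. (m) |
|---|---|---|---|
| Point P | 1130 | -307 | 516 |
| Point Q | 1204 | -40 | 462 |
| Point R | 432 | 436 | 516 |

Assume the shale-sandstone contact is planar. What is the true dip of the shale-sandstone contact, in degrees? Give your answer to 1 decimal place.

12.8°

Two edge vectors: Point P→Point Q = (74, 267, -54), Point P→Point R = (-698, 743, 0).
Normal n = (Point P→Point Q) × (Point P→Point R) = (40122, 37692, 241348).
So ∂z/∂x = −n_x/n_z = −0.16624 and ∂z/∂y = −n_y/n_z = −0.15617.
Gradient magnitude |∇z| = √(a² + b²) = √(0.02764 + 0.02439) = 0.22809.
True dip = arctan(0.22809) = 12.8°, dipping toward NE (azimuth ≈ 047°).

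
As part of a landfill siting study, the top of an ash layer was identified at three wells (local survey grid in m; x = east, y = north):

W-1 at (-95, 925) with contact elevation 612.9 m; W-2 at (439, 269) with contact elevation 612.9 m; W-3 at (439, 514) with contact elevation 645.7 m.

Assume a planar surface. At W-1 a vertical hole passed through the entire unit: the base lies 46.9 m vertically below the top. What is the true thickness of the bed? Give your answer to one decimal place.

45.9 m

Let the plane be z = a·x + b·y + c.
W-2−W-1: 534a − 656b = 0;  W-3−W-1: 534a − 411b = 32.8.
Solving gives a = 0.16446, b = 0.13388.
|∇z| = √(a²+b²) = 0.21206, so dip δ = arctan(0.21206) = 11.97°.
True thickness = vertical thickness × cos δ = 46.9 × cos 11.97° = 45.9 m.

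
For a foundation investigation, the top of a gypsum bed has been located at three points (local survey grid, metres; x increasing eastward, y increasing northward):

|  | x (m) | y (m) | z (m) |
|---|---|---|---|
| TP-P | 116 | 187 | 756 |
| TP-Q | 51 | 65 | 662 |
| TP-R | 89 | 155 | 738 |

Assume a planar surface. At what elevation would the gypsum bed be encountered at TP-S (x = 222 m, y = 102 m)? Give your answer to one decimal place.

589.3 m

Two edge vectors: TP-P→TP-Q = (-65, -122, -94), TP-P→TP-R = (-27, -32, -18).
Normal n = (TP-P→TP-Q) × (TP-P→TP-R) = (-812, 1368, -1214).
So ∂z/∂x = −n_x/n_z = −0.66886 and ∂z/∂y = −n_y/n_z = 1.12685.
Intercept c from TP-P: 756 + 77.59 − 210.72 = 622.87.
At (222, 102): z = −148.5 + 114.9 + 622.87 = 589.3 m.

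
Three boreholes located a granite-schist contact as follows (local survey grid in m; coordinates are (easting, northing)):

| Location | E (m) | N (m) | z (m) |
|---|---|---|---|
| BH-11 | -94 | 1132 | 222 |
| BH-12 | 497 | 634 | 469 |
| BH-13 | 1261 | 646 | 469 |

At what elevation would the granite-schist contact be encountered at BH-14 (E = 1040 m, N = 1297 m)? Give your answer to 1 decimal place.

Two edge vectors: BH-11→BH-12 = (591, -498, 247), BH-11→BH-13 = (1355, -486, 247).
Normal n = (BH-11→BH-12) × (BH-11→BH-13) = (-2964, 188708, 387564).
So ∂z/∂E = −n_x/n_z = 0.007648 and ∂z/∂N = −n_y/n_z = −0.486908.
Intercept c from BH-11: 222 + 0.72 + 551.18 = 773.90.
At (1040, 1297): z = 8.0 − 631.5 + 773.90 = 150.3 m.

150.3 m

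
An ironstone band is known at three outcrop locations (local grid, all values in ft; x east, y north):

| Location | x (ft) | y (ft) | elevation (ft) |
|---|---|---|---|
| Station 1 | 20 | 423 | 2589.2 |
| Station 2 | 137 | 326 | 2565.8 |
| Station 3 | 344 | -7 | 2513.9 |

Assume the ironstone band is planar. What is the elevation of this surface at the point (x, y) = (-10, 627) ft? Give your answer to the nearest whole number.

Let the plane be z = a·x + b·y + c.
Station 2−Station 1: 117a − 97b = −23.4;  Station 3−Station 1: 324a − 430b = −75.3.
Solving gives a = −0.14606, b = 0.06506.
Then c = 2589.2 − a·20 − b·423 = 2564.60.
At (-10, 627): z = 1.5 + 40.8 + 2564.60 = 2606.9 ft.

2607 ft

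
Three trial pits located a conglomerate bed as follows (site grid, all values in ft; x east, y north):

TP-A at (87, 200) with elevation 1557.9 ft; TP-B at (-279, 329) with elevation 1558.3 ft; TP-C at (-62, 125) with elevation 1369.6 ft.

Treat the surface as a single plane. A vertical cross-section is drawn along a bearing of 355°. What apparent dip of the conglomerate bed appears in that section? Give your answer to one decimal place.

Two edge vectors: TP-A→TP-B = (-366, 129, 0.4), TP-A→TP-C = (-149, -75, -188.3).
Normal n = (TP-A→TP-B) × (TP-A→TP-C) = (-24260.7, -68977.4, 46671).
So ∂z/∂x = −n_x/n_z = 0.51982 and ∂z/∂y = −n_y/n_z = 1.47795.
Unit vector along 355° is (sin 355°, cos 355°) = (-0.0872, 0.9962).
Slope in that direction = a·(-0.0872) + b·(0.9962) = 1.42702.
Apparent dip = arctan|1.42702| = 55.0° (true dip is 57.5°, so apparent ≤ true as expected).

55.0°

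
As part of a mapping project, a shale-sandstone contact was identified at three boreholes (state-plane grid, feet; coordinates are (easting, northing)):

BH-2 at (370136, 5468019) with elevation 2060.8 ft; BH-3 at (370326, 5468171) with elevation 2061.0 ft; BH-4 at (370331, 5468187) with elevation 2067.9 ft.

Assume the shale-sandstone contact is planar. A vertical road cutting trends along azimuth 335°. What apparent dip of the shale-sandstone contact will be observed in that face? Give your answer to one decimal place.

35.5°

Let the plane be z = a·E + b·N + c.
BH-3−BH-2: 190a + 152b = 0.2;  BH-4−BH-2: 195a + 168b = 7.1.
Solving gives a = −0.45860, b = 0.57456.
Unit vector along 335° is (sin 335°, cos 335°) = (-0.4226, 0.9063).
Slope in that direction = a·(-0.4226) + b·(0.9063) = 0.71454.
Apparent dip = arctan|0.71454| = 35.5° (true dip is 36.3°, so apparent ≤ true as expected).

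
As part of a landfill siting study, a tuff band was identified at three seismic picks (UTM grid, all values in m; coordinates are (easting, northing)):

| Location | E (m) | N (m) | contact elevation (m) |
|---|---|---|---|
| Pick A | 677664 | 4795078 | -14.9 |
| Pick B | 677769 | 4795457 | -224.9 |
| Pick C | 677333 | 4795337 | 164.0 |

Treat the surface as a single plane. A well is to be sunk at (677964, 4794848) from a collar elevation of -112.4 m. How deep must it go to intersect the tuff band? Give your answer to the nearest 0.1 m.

Two edge vectors: Pick A→Pick B = (105, 379, -210), Pick A→Pick C = (-331, 259, 178.9).
Normal n = (Pick A→Pick B) × (Pick A→Pick C) = (122193.1, 50725.5, 152644).
So ∂z/∂E = −n_x/n_z = −0.800510338 and ∂z/∂N = −n_y/n_z = −0.332312439.
Intercept c from Pick A: -14.9 + 542477.04 + 1593464.07 = 2135926.20.
At (677964, 4794848): z_contact = −542717.19 − 1593387.64 + 2135926.20 = -178.62 m.
Depth below ground = -112.4 − (-178.62) = 66.2 m.

66.2 m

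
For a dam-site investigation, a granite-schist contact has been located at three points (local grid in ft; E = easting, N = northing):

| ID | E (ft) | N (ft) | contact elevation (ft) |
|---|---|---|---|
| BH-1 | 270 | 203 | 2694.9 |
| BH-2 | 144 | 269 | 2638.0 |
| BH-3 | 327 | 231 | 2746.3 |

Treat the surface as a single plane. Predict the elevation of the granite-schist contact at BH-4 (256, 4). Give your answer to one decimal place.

Let the plane be z = a·E + b·N + c.
BH-2−BH-1: −126a + 66b = −56.9;  BH-3−BH-1: 57a + 28b = 51.4.
Solving gives a = 0.68390, b = 0.44350.
Then c = 2694.9 − a·270 − b·203 = 2420.22.
At (256, 4): z = 175.1 + 1.8 + 2420.22 = 2597.1 ft.

2597.1 ft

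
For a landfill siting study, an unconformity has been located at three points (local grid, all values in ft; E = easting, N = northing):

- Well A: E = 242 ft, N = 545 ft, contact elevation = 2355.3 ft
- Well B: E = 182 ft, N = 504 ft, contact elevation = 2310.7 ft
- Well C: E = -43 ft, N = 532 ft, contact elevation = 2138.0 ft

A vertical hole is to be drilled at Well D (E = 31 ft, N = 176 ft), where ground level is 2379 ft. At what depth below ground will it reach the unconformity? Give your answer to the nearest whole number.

Two edge vectors: Well A→Well B = (-60, -41, -44.6), Well A→Well C = (-285, -13, -217.3).
Normal n = (Well A→Well B) × (Well A→Well C) = (8329.5, -327, -10905).
So ∂z/∂E = −n_x/n_z = 0.76382 and ∂z/∂N = −n_y/n_z = −0.02999.
Intercept c from Well A: 2355.3 − 184.85 + 16.34 = 2186.80.
At (31, 176): z_contact = 23.7 − 5.3 + 2186.80 = 2205.2 ft.
Depth below ground = 2379 − 2205.2 = 174 ft.

174 ft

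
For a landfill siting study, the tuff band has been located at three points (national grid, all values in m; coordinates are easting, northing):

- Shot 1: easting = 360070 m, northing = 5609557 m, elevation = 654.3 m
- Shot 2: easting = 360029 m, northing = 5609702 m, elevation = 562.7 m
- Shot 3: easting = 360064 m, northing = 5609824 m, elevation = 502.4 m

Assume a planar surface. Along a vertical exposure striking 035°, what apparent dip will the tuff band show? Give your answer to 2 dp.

Let the plane be z = a·easting + b·northing + c.
Shot 2−Shot 1: −41a + 145b = −91.6;  Shot 3−Shot 1: −6a + 267b = −151.9.
Solving gives a = 0.24131, b = −0.56349.
Unit vector along 035° is (sin 35°, cos 35°) = (0.5736, 0.8192).
Slope in that direction = a·(0.5736) + b·(0.8192) = −0.32317.
Apparent dip = arctan|0.32317| = 17.91° (true dip is 31.5°, so apparent ≤ true as expected).

17.91°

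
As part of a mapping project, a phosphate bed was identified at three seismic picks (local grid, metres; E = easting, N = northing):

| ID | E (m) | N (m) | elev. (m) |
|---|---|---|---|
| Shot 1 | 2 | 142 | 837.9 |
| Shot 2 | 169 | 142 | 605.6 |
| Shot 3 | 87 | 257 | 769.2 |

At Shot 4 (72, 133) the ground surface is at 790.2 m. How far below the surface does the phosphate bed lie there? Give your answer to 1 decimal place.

Let the plane be z = a·E + b·N + c.
Shot 2−Shot 1: 167a + 0b = −232.3;  Shot 3−Shot 1: 85a + 115b = −68.7.
Solving gives a = −1.39102, b = 0.43075.
Then c = 837.9 − a·2 − b·142 = 779.52.
At (72, 133): z_contact = −100.15 + 57.29 + 779.52 = 736.65 m.
Depth below ground = 790.2 − 736.65 = 53.5 m.

53.5 m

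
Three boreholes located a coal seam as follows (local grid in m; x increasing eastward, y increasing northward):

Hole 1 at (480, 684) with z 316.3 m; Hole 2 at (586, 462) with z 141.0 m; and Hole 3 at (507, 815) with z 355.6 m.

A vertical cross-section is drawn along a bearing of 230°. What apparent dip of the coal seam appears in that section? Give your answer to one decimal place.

14.6°

Two edge vectors: Hole 1→Hole 2 = (106, -222, -175.3), Hole 1→Hole 3 = (27, 131, 39.3).
Normal n = (Hole 1→Hole 2) × (Hole 1→Hole 3) = (14239.7, -8898.9, 19880).
So ∂z/∂x = −n_x/n_z = −0.71628 and ∂z/∂y = −n_y/n_z = 0.44763.
Unit vector along 230° is (sin 230°, cos 230°) = (-0.7660, -0.6428).
Slope in that direction = a·(-0.7660) + b·(-0.6428) = 0.26097.
Apparent dip = arctan|0.26097| = 14.6° (true dip is 40.2°, so apparent ≤ true as expected).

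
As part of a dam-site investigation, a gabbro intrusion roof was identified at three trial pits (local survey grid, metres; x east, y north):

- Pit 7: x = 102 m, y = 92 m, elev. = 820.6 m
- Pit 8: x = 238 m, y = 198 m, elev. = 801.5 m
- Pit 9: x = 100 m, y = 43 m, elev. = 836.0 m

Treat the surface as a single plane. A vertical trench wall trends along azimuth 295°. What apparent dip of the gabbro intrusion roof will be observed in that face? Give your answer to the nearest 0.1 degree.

Two edge vectors: Pit 7→Pit 8 = (136, 106, -19.1), Pit 7→Pit 9 = (-2, -49, 15.4).
Normal n = (Pit 7→Pit 8) × (Pit 7→Pit 9) = (696.5, -2056.2, -6452).
So ∂z/∂x = −n_x/n_z = 0.10795 and ∂z/∂y = −n_y/n_z = −0.31869.
Unit vector along 295° is (sin 295°, cos 295°) = (-0.9063, 0.4226).
Slope in that direction = a·(-0.9063) + b·(0.4226) = −0.23252.
Apparent dip = arctan|0.23252| = 13.1° (true dip is 18.6°, so apparent ≤ true as expected).

13.1°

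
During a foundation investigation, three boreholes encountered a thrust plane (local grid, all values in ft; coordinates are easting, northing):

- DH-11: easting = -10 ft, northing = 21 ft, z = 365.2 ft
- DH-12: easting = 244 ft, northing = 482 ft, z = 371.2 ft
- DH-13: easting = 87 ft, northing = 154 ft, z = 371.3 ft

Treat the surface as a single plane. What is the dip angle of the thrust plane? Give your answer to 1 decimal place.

11.5°

Two edge vectors: DH-11→DH-12 = (254, 461, 6), DH-11→DH-13 = (97, 133, 6.1).
Normal n = (DH-11→DH-12) × (DH-11→DH-13) = (2014.1, -967.4, -10935).
So ∂z/∂easting = −n_x/n_z = 0.18419 and ∂z/∂northing = −n_y/n_z = −0.08847.
Gradient magnitude |∇z| = √(a² + b²) = √(0.03393 + 0.00783) = 0.20433.
True dip = arctan(0.20433) = 11.5°, dipping toward WNW (azimuth ≈ 296°).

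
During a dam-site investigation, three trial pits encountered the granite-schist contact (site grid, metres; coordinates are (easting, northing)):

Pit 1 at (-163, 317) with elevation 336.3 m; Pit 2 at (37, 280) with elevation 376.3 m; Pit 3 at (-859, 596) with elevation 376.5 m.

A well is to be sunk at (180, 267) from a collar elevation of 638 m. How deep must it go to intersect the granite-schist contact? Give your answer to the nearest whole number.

217 m

Two edge vectors: Pit 1→Pit 2 = (200, -37, 40), Pit 1→Pit 3 = (-696, 279, 40.2).
Normal n = (Pit 1→Pit 2) × (Pit 1→Pit 3) = (-12647.4, -35880, 30048).
So ∂z/∂E = −n_x/n_z = 0.42091 and ∂z/∂N = −n_y/n_z = 1.19409.
Intercept c from Pit 1: 336.3 + 68.61 − 378.53 = 26.38.
At (180, 267): z_contact = 75.8 + 318.8 + 26.38 = 421.0 m.
Depth below ground = 638 − 421.0 = 217 m.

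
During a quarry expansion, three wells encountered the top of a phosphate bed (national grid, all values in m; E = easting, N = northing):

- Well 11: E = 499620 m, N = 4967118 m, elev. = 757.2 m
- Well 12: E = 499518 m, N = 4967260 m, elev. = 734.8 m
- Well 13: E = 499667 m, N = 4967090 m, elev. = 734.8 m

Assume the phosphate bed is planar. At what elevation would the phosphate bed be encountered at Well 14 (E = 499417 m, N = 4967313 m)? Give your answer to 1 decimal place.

Two edge vectors: Well 11→Well 12 = (-102, 142, -22.4), Well 11→Well 13 = (47, -28, -22.4).
Normal n = (Well 11→Well 12) × (Well 11→Well 13) = (-3808, -3337.6, -3818).
So ∂z/∂E = −n_x/n_z = −0.997380828 and ∂z/∂N = −n_y/n_z = −0.874174961.
Intercept c from Well 11: 757.2 + 498311.41 + 4342130.18 = 4841198.79.
At (499417, 4967313): z = −498108.9 − 4342300.6 + 4841198.79 = 789.2 m.

789.2 m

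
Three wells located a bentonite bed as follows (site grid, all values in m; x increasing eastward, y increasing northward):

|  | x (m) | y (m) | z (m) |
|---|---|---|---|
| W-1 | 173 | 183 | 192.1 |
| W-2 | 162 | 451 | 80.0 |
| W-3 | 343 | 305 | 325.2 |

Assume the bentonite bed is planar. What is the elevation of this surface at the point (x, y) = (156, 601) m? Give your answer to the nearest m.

Let the plane be z = a·x + b·y + c.
W-2−W-1: −11a + 268b = −112.1;  W-3−W-1: 170a + 122b = 133.1.
Solving gives a = 1.05213, b = −0.37510.
Then c = 192.1 − a·173 − b·183 = 78.72.
At (156, 601): z = 164.1 − 225.4 + 78.72 = 17.4 m.

17 m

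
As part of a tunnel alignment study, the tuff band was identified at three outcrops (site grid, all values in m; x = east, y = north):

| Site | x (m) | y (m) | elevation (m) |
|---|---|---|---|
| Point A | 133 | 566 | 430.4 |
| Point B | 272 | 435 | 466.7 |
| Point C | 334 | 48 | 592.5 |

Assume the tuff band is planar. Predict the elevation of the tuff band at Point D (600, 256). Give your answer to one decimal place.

Two edge vectors: Point A→Point B = (139, -131, 36.3), Point A→Point C = (201, -518, 162.1).
Normal n = (Point A→Point B) × (Point A→Point C) = (-2431.7, -15235.6, -45671).
So ∂z/∂x = −n_x/n_z = −0.05324 and ∂z/∂y = −n_y/n_z = −0.33359.
Intercept c from Point A: 430.4 + 7.08 + 188.81 = 626.30.
At (600, 256): z = −31.9 − 85.4 + 626.30 = 508.9 m.

508.9 m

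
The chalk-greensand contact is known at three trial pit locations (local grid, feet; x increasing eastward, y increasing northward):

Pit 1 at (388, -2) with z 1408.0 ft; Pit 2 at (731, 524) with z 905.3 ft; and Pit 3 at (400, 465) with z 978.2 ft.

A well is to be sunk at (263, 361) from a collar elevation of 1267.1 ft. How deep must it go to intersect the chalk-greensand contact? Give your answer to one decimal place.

Let the plane be z = a·x + b·y + c.
Pit 2−Pit 1: 343a + 526b = −502.7;  Pit 3−Pit 1: 12a + 467b = −429.8.
Solving gives a = −0.05645, b = −0.91889.
Then c = 1408 − a·388 − b·-2 = 1428.07.
At (263, 361): z_contact = −14.85 − 331.72 + 1428.07 = 1081.50 ft.
Depth below ground = 1267.1 − 1081.50 = 185.6 ft.

185.6 ft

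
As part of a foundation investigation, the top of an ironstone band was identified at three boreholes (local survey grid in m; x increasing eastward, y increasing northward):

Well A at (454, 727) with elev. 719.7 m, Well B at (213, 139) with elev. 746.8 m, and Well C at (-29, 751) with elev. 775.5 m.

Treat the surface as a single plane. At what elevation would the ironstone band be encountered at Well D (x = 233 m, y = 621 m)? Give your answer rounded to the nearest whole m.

745 m

Two edge vectors: Well A→Well B = (-241, -588, 27.1), Well A→Well C = (-483, 24, 55.8).
Normal n = (Well A→Well B) × (Well A→Well C) = (-33460.8, 358.5, -289788).
So ∂z/∂x = −n_x/n_z = −0.11547 and ∂z/∂y = −n_y/n_z = 0.00124.
Intercept c from Well A: 719.7 + 52.42 − 0.90 = 771.22.
At (233, 621): z = −26.9 + 0.8 + 771.22 = 745.1 m.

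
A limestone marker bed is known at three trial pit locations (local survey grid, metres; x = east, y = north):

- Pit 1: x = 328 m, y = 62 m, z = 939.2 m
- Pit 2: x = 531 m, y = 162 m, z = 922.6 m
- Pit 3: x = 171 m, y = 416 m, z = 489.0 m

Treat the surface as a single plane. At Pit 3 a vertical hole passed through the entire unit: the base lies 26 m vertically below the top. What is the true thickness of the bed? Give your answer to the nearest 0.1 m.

17.0 m

Let the plane be z = a·x + b·y + c.
Pit 2−Pit 1: 203a + 100b = −16.6;  Pit 3−Pit 1: −157a + 354b = −450.2.
Solving gives a = 0.44704, b = −1.07349.
|∇z| = √(a²+b²) = 1.16285, so dip δ = arctan(1.16285) = 49.31°.
True thickness = vertical thickness × cos δ = 26 × cos 49.31° = 17.0 m.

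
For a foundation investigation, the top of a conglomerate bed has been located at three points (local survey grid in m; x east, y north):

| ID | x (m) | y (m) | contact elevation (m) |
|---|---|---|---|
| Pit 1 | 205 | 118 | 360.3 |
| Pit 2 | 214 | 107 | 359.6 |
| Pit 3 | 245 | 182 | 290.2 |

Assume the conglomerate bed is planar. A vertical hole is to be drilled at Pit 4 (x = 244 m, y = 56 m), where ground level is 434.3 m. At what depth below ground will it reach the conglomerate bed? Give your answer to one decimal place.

68.5 m

Let the plane be z = a·x + b·y + c.
Pit 2−Pit 1: 9a − 11b = −0.7;  Pit 3−Pit 1: 40a + 64b = −70.1.
Solving gives a = −0.80305, b = −0.59341.
Then c = 360.3 − a·205 − b·118 = 594.95.
At (244, 56): z_contact = −195.94 − 33.23 + 594.95 = 365.77 m.
Depth below ground = 434.3 − 365.77 = 68.5 m.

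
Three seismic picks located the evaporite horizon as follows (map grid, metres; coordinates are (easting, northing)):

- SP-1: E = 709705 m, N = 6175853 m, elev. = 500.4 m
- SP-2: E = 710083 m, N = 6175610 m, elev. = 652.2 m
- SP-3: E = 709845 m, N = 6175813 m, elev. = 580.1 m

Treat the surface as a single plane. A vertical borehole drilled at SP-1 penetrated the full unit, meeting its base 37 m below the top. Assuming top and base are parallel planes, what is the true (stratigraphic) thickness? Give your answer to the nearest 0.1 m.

28.3 m

Two edge vectors: SP-1→SP-2 = (378, -243, 151.8), SP-1→SP-3 = (140, -40, 79.7).
Normal n = (SP-1→SP-2) × (SP-1→SP-3) = (-13295.1, -8874.6, 18900).
So ∂z/∂E = −n_x/n_z = 0.70344 and ∂z/∂N = −n_y/n_z = 0.46956.
|∇z| = √(a²+b²) = 0.84576, so dip δ = arctan(0.84576) = 40.22°.
True thickness = vertical thickness × cos δ = 37 × cos 40.22° = 28.3 m.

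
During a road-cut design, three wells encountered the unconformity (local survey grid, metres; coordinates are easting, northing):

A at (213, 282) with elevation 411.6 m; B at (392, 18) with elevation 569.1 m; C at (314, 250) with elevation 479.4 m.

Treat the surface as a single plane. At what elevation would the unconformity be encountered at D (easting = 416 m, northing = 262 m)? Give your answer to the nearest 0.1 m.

Two edge vectors: A→B = (179, -264, 157.5), A→C = (101, -32, 67.8).
Normal n = (A→B) × (A→C) = (-12859.2, 3771.3, 20936).
So ∂z/∂easting = −n_x/n_z = 0.61421 and ∂z/∂northing = −n_y/n_z = −0.18013.
Intercept c from A: 411.6 − 130.83 + 50.80 = 331.57.
At (416, 262): z = 255.5 − 47.2 + 331.57 = 539.9 m.

539.9 m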